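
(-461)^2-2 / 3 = 637561 / 3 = 212520.33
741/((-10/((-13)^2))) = -125229/10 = -12522.90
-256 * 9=-2304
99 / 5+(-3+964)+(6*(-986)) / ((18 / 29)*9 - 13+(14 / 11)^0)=294994 / 155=1903.19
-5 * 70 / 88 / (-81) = 175 / 3564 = 0.05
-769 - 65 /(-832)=-49211 /64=-768.92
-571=-571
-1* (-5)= 5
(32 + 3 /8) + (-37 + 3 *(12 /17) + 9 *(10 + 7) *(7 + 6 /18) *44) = 49365.49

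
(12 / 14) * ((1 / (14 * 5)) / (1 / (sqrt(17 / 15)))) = sqrt(255) / 1225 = 0.01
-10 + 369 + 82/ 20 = 3631/ 10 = 363.10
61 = 61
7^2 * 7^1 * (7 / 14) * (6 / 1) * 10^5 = 102900000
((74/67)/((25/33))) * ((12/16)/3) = 1221/3350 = 0.36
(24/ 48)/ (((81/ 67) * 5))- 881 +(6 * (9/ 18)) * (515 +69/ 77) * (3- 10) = -104378293/ 8910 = -11714.74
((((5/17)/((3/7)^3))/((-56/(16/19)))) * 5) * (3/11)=-0.08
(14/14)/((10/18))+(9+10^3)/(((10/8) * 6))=409/3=136.33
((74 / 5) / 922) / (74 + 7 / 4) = 148 / 698415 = 0.00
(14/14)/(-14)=-1/14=-0.07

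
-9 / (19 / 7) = -63 / 19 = -3.32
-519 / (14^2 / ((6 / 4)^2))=-4671 / 784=-5.96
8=8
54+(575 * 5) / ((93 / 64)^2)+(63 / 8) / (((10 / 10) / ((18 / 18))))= 98489255 / 69192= 1423.42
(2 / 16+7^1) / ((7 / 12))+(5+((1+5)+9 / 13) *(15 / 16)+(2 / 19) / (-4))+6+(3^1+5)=1036349 / 27664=37.46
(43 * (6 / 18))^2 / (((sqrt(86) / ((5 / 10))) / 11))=473 * sqrt(86) / 36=121.85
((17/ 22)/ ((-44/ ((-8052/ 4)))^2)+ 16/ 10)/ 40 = 2849381/ 70400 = 40.47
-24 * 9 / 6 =-36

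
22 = 22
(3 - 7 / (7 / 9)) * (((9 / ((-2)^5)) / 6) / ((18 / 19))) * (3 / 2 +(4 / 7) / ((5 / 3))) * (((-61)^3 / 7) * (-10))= 556330431 / 3136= 177401.29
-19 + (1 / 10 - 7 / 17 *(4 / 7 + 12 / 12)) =-3323 / 170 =-19.55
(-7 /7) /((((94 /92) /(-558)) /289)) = 7418052 /47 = 157830.89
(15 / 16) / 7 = 15 / 112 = 0.13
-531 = -531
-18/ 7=-2.57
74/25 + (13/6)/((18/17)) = 13517/2700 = 5.01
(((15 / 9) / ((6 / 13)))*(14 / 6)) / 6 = 455 / 324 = 1.40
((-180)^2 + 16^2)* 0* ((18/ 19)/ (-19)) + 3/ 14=3/ 14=0.21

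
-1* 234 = -234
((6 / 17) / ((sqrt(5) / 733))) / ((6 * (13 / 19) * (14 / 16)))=32.21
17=17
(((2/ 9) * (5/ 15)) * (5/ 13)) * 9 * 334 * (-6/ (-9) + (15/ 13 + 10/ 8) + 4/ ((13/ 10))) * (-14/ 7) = -1601530/ 1521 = -1052.95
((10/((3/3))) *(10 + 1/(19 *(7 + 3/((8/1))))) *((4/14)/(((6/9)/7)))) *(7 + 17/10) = 2927898/1121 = 2611.86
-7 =-7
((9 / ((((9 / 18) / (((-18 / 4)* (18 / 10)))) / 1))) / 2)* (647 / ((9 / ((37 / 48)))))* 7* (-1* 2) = 4524471 / 80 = 56555.89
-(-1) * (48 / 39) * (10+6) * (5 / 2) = 640 / 13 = 49.23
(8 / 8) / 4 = 1 / 4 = 0.25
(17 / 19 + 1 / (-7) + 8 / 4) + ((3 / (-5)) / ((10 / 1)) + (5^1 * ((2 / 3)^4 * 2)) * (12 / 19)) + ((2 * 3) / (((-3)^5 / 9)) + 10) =2462927 / 179550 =13.72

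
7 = 7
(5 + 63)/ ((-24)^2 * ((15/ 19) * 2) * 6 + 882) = 646/ 60219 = 0.01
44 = 44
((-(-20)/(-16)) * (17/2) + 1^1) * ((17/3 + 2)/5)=-1771/120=-14.76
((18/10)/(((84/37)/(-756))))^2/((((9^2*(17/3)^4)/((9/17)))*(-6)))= -26946027/70992850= -0.38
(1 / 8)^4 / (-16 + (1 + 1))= -1 / 57344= -0.00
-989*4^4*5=-1265920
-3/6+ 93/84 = 17/28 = 0.61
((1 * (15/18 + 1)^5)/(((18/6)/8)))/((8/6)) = 161051/3888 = 41.42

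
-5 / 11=-0.45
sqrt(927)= 3 * sqrt(103)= 30.45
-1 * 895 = -895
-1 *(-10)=10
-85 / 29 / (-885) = 0.00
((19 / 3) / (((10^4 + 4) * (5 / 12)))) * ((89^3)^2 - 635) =755109517.49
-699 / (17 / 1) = -699 / 17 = -41.12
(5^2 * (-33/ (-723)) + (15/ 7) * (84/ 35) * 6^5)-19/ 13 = 877032460/ 21931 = 39990.54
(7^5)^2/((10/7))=1977326743/10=197732674.30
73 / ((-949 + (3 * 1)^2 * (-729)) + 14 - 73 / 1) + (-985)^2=7343632952 / 7569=970224.99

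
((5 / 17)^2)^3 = 15625 / 24137569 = 0.00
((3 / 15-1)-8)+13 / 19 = -771 / 95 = -8.12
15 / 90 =1 / 6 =0.17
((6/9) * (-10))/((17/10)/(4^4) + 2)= -51200/15411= -3.32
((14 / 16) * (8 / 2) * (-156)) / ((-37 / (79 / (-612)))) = -7189 / 3774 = -1.90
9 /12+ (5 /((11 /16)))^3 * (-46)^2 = 4333571993 /5324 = 813969.19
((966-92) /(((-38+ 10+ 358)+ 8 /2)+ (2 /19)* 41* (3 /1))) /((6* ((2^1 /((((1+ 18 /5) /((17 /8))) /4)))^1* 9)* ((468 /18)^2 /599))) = 114390431 /10226960640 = 0.01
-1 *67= -67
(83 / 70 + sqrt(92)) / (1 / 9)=97.00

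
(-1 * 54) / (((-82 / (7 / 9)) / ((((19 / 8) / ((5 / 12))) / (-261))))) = -133 / 11890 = -0.01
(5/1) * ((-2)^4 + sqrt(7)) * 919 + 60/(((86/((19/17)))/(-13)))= 4595 * sqrt(7) + 53735710/731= 85667.09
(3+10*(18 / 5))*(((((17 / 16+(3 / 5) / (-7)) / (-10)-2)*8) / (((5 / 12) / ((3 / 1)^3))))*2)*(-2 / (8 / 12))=222652638 / 875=254460.16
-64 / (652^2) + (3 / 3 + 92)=2470913 / 26569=93.00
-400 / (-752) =25 / 47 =0.53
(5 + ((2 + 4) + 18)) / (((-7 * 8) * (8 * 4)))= -29 / 1792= -0.02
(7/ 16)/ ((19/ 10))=35/ 152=0.23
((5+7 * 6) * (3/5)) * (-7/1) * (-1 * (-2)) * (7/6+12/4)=-1645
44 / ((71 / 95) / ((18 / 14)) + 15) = 18810 / 6661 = 2.82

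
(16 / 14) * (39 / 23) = 312 / 161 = 1.94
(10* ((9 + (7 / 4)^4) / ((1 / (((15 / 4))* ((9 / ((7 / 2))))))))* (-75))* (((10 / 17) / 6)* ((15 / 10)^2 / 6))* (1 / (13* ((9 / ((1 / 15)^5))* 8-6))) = -396984375 / 57741459263488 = -0.00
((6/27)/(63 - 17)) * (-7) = -7/207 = -0.03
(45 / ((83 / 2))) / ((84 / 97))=1455 / 1162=1.25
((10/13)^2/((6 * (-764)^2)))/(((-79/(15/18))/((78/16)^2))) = -125/2951166976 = -0.00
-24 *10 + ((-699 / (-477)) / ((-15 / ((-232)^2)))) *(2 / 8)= -3707648 / 2385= -1554.57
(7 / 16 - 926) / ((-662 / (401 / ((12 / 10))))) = 29692045 / 63552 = 467.21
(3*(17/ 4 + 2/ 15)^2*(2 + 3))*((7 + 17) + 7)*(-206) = -220856617/ 120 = -1840471.81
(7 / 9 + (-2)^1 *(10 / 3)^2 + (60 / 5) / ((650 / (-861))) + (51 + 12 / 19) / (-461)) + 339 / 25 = -23.89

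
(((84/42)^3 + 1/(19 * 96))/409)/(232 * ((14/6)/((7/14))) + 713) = 0.00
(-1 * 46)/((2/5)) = -115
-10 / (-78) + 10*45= 17555 / 39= 450.13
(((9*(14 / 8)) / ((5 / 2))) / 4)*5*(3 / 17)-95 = -12731 / 136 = -93.61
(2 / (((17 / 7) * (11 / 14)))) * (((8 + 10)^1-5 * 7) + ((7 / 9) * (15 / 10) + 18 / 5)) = -35966 / 2805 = -12.82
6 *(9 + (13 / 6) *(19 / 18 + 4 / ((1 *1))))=119.72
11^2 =121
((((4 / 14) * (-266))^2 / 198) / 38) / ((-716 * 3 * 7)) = -19 / 372141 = -0.00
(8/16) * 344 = 172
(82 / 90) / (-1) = -41 / 45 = -0.91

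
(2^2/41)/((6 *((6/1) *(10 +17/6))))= 0.00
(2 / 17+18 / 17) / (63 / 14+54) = 40 / 1989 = 0.02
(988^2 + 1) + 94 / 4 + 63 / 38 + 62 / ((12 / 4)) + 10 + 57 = 976257.82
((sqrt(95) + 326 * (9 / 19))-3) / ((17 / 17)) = sqrt(95) + 2877 / 19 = 161.17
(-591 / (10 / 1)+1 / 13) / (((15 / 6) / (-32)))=245536 / 325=755.50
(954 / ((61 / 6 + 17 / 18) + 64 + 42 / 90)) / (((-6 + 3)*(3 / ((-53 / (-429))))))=-84270 / 486343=-0.17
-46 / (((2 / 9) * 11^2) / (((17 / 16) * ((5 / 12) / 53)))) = -5865 / 410432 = -0.01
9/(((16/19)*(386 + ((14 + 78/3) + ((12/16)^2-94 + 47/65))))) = 65/2027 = 0.03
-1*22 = -22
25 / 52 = 0.48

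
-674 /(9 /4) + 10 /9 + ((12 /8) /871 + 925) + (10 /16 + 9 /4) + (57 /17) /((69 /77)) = 15525673843 /24520392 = 633.17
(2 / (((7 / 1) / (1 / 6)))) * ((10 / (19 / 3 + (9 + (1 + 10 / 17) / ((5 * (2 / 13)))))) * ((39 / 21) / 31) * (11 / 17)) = 14300 / 13478087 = 0.00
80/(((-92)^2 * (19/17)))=85/10051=0.01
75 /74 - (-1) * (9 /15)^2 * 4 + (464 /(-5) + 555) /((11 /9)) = 7745559 /20350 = 380.62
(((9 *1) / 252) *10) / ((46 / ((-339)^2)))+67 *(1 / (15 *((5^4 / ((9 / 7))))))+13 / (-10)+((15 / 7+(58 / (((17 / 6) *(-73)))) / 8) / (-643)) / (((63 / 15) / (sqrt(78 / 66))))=256148981 / 287500-61035 *sqrt(143) / 860204114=890.95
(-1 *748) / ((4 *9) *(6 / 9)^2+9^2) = -7.71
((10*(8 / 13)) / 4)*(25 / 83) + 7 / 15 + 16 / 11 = 424543 / 178035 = 2.38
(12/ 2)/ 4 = 3/ 2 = 1.50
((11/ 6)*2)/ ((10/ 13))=143/ 30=4.77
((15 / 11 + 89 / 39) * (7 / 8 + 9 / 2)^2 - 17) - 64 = 166975 / 6864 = 24.33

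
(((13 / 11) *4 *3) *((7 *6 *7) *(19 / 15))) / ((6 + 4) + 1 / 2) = 27664 / 55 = 502.98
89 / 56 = 1.59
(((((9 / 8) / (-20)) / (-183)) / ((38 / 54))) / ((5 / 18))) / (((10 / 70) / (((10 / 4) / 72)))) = 567 / 1483520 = 0.00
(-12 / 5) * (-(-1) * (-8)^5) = 393216 / 5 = 78643.20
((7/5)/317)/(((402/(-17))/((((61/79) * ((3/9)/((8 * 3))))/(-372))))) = 7259/1348210941120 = 0.00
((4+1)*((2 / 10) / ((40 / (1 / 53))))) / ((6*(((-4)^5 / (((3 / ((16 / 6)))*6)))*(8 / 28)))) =-63 / 34734080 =-0.00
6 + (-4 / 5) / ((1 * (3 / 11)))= 46 / 15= 3.07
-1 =-1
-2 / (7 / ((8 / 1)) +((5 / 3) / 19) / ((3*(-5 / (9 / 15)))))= -4560 / 1987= -2.29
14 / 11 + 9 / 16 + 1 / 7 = 2437 / 1232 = 1.98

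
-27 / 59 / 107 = -27 / 6313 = -0.00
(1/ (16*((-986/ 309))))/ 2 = -0.01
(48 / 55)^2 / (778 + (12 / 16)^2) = 36864 / 37682425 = 0.00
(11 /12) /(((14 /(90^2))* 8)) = 7425 /112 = 66.29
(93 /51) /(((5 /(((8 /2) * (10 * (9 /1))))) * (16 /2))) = 279 /17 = 16.41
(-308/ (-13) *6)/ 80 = 231/ 130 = 1.78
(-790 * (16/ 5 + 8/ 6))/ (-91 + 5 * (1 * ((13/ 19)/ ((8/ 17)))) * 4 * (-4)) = 204136/ 11817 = 17.27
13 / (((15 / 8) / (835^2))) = 14502280 / 3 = 4834093.33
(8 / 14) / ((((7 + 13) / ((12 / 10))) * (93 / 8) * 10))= 8 / 27125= 0.00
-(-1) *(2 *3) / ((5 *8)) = 3 / 20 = 0.15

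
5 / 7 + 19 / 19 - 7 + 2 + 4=5 / 7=0.71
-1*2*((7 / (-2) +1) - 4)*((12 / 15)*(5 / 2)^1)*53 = 1378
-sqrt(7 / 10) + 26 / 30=13 / 15 -sqrt(70) / 10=0.03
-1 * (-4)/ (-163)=-4/ 163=-0.02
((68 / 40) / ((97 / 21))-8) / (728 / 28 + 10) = -0.21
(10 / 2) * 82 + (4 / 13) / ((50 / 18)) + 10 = 136536 / 325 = 420.11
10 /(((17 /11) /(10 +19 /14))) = 8745 /119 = 73.49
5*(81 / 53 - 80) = -20795 / 53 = -392.36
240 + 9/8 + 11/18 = 17405/72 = 241.74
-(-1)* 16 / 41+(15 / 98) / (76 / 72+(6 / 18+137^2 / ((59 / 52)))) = 13774625621 / 35296641331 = 0.39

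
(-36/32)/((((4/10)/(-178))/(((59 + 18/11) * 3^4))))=216378135/88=2458842.44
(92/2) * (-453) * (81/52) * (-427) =360361953/26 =13860075.12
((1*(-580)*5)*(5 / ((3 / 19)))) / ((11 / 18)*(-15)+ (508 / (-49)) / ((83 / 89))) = 2240917000 / 494957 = 4527.50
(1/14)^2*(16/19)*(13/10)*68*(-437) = -40664/245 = -165.98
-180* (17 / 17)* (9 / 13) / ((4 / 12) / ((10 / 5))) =-9720 / 13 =-747.69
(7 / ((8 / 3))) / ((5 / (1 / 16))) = 21 / 640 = 0.03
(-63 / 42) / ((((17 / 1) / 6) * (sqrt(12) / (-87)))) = 261 * sqrt(3) / 34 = 13.30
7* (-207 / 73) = -1449 / 73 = -19.85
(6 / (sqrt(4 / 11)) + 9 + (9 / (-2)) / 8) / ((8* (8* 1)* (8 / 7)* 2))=945 / 16384 + 21* sqrt(11) / 1024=0.13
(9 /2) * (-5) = -45 /2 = -22.50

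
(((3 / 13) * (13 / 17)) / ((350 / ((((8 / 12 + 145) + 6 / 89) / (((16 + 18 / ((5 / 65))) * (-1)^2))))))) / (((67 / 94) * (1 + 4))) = 1828817 / 22174906250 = 0.00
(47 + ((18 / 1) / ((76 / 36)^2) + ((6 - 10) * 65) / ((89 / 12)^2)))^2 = 17537330125102225 / 8176631589361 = 2144.81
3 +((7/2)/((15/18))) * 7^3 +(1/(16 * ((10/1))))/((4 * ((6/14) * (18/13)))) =49890907/34560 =1443.60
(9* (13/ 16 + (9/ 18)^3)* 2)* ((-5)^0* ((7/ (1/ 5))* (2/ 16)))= 73.83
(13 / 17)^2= 169 / 289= 0.58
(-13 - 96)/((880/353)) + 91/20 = -34473/880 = -39.17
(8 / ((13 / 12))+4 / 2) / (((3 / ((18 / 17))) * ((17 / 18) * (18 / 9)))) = 6588 / 3757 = 1.75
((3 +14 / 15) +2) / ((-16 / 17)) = -1513 / 240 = -6.30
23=23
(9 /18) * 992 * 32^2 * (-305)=-154910720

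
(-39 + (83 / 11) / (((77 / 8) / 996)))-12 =618147 / 847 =729.81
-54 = -54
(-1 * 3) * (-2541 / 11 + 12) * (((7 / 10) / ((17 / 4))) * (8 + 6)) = 128772 / 85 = 1514.96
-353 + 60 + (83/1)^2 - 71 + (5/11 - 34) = 71406/11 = 6491.45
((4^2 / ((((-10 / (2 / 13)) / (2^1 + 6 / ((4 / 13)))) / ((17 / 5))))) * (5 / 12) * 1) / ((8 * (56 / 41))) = -29971 / 43680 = -0.69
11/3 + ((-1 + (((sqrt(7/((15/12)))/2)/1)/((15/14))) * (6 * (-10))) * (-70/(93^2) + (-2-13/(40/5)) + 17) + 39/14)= -6474181 * sqrt(35)/43245-3349009/484344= -892.61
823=823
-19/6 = -3.17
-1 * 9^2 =-81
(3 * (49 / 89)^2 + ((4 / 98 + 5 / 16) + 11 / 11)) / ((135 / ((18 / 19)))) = 14051333 / 884934120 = 0.02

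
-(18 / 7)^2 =-324 / 49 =-6.61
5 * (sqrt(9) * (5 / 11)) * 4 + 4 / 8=611 / 22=27.77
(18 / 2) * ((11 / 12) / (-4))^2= 0.47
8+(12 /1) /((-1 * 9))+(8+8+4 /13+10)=32.97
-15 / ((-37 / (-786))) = -11790 / 37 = -318.65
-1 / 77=-0.01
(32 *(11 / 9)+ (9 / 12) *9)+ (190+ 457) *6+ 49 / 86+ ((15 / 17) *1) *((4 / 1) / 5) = 103399163 / 26316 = 3929.14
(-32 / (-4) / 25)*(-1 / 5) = -8 / 125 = -0.06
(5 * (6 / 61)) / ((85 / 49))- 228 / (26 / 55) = -6498168 / 13481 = -482.02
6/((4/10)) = 15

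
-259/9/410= -259/3690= -0.07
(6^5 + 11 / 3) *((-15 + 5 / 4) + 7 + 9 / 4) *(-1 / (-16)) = -70017 / 32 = -2188.03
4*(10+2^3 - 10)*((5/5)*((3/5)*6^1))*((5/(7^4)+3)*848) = 3520733184/12005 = 293272.24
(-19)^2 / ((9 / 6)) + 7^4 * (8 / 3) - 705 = 17815 / 3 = 5938.33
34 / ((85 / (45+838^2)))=1404578 / 5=280915.60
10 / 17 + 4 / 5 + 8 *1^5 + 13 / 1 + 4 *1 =2243 / 85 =26.39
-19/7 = -2.71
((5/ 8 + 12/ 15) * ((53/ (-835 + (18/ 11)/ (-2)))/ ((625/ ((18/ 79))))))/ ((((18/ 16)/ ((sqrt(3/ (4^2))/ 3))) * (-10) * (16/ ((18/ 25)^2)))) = 897237 * sqrt(3)/ 113488437500000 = 0.00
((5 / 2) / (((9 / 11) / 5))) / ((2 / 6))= 45.83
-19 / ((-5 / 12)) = 228 / 5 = 45.60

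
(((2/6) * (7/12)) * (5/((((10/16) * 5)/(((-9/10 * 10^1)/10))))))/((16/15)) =-21/80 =-0.26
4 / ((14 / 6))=12 / 7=1.71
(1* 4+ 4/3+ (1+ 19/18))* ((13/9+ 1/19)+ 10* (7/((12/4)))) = 14861/81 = 183.47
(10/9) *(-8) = -80/9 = -8.89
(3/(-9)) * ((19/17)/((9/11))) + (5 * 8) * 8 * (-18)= -2644049/459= -5760.46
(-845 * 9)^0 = 1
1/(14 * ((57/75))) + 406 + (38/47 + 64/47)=5104119/12502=408.26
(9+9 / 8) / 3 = 27 / 8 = 3.38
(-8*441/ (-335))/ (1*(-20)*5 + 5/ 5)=-392/ 3685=-0.11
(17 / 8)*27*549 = 251991 / 8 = 31498.88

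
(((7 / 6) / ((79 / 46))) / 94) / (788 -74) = 23 / 2272356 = 0.00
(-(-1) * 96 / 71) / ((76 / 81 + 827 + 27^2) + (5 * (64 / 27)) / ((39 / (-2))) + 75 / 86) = 2897856 / 3337405907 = 0.00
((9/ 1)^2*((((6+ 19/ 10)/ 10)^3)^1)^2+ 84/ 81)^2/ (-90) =-313188272280223405724677478329/ 65610000000000000000000000000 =-4.77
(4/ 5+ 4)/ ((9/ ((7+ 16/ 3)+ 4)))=392/ 45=8.71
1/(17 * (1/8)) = 8/17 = 0.47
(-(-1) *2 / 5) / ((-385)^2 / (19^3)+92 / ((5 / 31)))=13718 / 20302993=0.00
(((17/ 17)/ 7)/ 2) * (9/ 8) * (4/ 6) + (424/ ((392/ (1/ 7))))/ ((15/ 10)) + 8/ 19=90347/ 156408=0.58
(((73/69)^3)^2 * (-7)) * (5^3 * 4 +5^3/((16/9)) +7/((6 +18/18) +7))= -9674948420882059/1726690609296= -5603.17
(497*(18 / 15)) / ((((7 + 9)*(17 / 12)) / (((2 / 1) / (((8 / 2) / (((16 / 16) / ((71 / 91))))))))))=5733 / 340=16.86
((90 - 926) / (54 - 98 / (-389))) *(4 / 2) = -81301 / 2638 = -30.82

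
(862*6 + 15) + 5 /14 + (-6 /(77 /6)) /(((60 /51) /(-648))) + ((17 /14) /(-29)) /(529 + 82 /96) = 3092246768141 /567918890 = 5444.87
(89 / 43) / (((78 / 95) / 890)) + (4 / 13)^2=48914239 / 21801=2243.67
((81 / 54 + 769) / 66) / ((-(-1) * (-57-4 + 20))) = -1541 / 5412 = -0.28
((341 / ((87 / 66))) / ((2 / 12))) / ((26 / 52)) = 3104.28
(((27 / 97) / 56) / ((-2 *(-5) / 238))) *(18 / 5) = 4131 / 9700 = 0.43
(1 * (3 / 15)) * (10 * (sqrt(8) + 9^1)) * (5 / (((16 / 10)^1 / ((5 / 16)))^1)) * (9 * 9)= 10125 * sqrt(2) / 32 + 91125 / 64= 1871.29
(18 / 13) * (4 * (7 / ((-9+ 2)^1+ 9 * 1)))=252 / 13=19.38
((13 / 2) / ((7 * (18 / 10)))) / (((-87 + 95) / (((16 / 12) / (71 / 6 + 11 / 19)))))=247 / 35658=0.01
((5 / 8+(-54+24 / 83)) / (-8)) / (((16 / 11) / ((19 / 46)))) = 7367041 / 3909632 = 1.88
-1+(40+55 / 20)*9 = 1535 / 4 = 383.75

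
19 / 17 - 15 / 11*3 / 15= 158 / 187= 0.84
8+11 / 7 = 67 / 7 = 9.57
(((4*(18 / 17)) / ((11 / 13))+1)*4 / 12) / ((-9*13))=-1123 / 65637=-0.02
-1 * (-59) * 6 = 354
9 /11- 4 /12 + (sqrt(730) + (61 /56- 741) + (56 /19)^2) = -487496371 /667128 + sqrt(730) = -703.72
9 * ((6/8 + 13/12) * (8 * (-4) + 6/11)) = -519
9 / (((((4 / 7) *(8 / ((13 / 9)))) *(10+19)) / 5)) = 455 / 928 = 0.49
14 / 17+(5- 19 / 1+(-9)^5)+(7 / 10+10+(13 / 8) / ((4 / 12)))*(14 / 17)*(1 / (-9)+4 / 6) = -36141691 / 612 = -59055.05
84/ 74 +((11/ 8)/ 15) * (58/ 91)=241123/ 202020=1.19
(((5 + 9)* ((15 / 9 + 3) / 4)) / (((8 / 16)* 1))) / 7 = 14 / 3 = 4.67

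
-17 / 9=-1.89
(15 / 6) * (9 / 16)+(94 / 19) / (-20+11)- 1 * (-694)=3802255 / 5472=694.86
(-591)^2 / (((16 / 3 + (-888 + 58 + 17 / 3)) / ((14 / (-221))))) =77618 / 2873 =27.02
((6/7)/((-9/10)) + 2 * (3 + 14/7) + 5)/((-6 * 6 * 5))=-59/756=-0.08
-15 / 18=-5 / 6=-0.83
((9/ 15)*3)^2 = 81/ 25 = 3.24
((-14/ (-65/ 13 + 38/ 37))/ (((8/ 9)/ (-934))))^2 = 2687074569/ 196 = 13709564.13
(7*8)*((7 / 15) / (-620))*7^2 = -4802 / 2325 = -2.07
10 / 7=1.43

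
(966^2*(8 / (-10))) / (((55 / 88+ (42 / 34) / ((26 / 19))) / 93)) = -613732968576 / 13505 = -45444869.94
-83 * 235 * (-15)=292575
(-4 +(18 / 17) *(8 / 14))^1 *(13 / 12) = -1313 / 357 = -3.68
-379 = -379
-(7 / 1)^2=-49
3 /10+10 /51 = 253 /510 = 0.50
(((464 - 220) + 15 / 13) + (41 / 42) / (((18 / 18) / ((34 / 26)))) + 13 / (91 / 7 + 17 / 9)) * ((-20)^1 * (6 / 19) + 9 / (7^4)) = -434172285707 / 278139043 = -1560.99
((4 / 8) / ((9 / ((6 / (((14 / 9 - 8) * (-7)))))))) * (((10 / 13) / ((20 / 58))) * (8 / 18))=2 / 273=0.01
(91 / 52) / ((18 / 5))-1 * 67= -4789 / 72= -66.51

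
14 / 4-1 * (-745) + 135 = 1767 / 2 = 883.50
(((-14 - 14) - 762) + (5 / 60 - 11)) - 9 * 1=-9719 / 12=-809.92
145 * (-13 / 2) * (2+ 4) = -5655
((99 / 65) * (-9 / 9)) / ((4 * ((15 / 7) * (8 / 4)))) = -231 / 2600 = -0.09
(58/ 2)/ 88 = 29/ 88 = 0.33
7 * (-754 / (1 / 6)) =-31668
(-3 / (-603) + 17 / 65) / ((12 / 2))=1741 / 39195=0.04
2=2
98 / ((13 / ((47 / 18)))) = 2303 / 117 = 19.68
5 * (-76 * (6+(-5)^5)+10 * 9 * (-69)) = 1154170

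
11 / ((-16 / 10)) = -55 / 8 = -6.88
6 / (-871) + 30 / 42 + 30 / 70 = 6926 / 6097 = 1.14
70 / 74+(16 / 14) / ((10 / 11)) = 2853 / 1295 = 2.20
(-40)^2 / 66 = 800 / 33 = 24.24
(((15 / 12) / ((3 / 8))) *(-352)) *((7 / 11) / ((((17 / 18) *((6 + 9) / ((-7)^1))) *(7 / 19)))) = 17024 / 17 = 1001.41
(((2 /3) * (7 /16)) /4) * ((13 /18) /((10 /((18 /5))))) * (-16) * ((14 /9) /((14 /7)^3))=-637 /10800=-0.06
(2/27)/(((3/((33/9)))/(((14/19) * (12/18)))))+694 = 9613210/13851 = 694.04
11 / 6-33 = -187 / 6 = -31.17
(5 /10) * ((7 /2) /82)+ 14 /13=4683 /4264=1.10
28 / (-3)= -28 / 3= -9.33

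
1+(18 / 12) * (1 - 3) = -2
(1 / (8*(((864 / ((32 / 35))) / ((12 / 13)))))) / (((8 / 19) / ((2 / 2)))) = 19 / 65520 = 0.00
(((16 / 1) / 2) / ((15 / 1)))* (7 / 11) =56 / 165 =0.34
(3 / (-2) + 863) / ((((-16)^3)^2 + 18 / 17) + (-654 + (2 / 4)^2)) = 58582 / 1140806305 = 0.00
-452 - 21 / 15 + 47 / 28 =-451.72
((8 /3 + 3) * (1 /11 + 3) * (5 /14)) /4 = 1.56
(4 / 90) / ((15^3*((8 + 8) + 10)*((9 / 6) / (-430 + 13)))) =-0.00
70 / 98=5 / 7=0.71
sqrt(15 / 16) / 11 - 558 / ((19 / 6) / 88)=-294624 / 19 + sqrt(15) / 44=-15506.44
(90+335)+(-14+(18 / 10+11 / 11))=2069 / 5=413.80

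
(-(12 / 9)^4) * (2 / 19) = -512 / 1539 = -0.33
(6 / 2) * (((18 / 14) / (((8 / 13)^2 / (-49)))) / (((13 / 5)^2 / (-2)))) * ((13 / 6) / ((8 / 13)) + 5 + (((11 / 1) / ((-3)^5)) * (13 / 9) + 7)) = 94642975 / 41472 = 2282.09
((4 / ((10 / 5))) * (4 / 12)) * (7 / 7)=2 / 3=0.67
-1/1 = -1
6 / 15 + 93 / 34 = 533 / 170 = 3.14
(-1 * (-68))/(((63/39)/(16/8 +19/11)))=156.90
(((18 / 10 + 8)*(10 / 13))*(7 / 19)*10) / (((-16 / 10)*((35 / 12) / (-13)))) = 77.37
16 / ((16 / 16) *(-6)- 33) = -16 / 39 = -0.41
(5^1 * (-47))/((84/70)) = -1175/6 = -195.83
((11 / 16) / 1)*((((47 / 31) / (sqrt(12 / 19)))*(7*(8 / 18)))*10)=18095*sqrt(57) / 3348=40.80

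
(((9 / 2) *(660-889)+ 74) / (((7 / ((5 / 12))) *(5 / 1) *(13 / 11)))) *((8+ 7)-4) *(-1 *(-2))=-231473 / 1092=-211.97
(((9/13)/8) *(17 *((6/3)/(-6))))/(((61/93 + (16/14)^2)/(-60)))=3486105/232466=15.00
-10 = -10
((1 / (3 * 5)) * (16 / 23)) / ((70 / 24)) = 64 / 4025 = 0.02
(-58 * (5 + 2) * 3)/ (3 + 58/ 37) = -45066/ 169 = -266.66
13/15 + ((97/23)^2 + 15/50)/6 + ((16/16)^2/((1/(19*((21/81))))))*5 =1628873/57132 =28.51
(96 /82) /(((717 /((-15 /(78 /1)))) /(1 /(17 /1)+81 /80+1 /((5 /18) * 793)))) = -1160297 /3434608294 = -0.00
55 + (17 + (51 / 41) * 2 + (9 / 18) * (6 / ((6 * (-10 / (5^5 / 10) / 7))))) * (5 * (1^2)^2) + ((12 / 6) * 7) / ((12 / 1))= -386977 / 984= -393.27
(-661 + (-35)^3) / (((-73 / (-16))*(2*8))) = -596.38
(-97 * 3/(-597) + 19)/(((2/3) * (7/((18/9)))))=1662/199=8.35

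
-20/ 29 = -0.69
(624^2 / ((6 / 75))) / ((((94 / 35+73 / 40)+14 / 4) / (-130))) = -177166080000 / 2243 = -78986214.89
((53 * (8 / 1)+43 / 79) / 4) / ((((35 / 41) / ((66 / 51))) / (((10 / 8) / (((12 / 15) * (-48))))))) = -5.24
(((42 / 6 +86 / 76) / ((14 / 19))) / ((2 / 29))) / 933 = 2987 / 17416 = 0.17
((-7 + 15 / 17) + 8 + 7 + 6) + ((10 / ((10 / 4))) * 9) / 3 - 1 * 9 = 304 / 17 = 17.88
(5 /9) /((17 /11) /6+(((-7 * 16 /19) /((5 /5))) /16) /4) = 836 /249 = 3.36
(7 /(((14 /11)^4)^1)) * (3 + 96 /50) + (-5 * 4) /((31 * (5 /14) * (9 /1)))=494751997 /38278800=12.92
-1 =-1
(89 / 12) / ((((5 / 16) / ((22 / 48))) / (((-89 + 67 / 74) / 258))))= -2127367 / 572760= -3.71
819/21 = 39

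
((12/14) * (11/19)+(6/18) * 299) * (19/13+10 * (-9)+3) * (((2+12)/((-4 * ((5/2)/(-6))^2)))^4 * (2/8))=-6827433204178944/19296875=-353810303.70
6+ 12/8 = 15/2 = 7.50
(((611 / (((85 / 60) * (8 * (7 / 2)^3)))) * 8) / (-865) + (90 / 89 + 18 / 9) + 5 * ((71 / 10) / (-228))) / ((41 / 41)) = 582142181431 / 204698187960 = 2.84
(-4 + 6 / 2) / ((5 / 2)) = -2 / 5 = -0.40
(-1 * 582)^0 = 1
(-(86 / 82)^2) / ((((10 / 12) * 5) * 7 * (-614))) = 5547 / 90311725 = 0.00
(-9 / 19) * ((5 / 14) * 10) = -225 / 133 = -1.69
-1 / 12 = -0.08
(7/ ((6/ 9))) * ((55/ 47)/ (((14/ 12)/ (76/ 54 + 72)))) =109010/ 141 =773.12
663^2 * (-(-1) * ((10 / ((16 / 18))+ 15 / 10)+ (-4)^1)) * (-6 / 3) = -15384915 / 2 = -7692457.50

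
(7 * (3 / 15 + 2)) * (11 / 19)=847 / 95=8.92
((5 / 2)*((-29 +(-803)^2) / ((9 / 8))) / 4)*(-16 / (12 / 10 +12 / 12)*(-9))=257912000 / 11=23446545.45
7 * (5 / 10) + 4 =15 / 2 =7.50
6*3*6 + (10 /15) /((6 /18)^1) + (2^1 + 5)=117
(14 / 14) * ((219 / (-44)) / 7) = -219 / 308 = -0.71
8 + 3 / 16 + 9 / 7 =1061 / 112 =9.47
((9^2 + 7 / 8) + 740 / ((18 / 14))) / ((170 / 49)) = 463883 / 2448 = 189.49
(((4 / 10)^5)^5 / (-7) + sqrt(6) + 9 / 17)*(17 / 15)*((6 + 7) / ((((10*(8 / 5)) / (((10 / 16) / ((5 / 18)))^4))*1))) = 533805191500658457747861 / 42724609375000000000000 + 483327*sqrt(6) / 20480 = 70.30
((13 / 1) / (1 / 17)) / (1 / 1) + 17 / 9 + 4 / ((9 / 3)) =2018 / 9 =224.22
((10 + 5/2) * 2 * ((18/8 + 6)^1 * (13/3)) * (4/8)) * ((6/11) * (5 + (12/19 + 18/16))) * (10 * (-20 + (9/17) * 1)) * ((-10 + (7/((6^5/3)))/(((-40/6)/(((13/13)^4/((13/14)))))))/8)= 9545847382825/23814144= 400847.81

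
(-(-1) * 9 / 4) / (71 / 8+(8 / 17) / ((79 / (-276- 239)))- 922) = -0.00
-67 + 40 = -27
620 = 620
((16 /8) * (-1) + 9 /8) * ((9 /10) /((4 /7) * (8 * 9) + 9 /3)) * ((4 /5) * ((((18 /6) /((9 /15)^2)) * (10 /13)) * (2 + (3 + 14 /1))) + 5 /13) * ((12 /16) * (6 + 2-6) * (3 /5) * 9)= -3028347 /214240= -14.14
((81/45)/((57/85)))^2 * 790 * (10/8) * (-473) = -2429789175/722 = -3365358.97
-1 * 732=-732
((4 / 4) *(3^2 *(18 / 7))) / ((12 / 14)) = 27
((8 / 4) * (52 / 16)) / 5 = 13 / 10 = 1.30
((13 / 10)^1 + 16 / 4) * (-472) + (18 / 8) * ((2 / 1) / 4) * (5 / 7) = -700223 / 280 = -2500.80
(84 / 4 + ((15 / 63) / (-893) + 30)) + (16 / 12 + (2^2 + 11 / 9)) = 3238003 / 56259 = 57.56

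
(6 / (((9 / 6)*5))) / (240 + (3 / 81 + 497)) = 0.00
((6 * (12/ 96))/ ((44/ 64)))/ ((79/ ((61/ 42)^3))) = 226981/ 5365206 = 0.04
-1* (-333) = 333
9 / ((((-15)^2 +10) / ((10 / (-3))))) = -6 / 47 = -0.13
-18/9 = -2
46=46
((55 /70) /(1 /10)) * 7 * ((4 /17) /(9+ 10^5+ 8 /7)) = 1540 /11901207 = 0.00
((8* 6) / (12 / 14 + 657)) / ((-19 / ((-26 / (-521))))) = -2912 / 15194965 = -0.00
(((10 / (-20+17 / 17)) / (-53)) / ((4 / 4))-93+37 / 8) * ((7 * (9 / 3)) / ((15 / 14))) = -34881581 / 20140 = -1731.96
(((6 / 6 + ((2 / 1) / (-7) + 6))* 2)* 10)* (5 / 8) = 1175 / 14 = 83.93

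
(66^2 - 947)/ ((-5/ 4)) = -13636/ 5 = -2727.20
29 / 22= 1.32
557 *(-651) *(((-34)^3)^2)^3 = -1336770000037064620327515052572672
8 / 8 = 1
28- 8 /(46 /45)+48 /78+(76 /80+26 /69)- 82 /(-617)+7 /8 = 511918417 /22137960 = 23.12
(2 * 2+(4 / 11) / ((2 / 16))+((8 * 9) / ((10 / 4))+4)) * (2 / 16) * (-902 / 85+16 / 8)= -199836 / 4675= -42.75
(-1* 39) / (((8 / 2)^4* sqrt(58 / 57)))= -0.15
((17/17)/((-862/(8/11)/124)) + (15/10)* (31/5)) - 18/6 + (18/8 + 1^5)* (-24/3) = -938937/47410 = -19.80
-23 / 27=-0.85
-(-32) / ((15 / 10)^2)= 14.22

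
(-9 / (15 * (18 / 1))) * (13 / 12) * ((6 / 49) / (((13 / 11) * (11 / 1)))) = -1 / 2940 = -0.00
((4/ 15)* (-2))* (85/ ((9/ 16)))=-2176/ 27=-80.59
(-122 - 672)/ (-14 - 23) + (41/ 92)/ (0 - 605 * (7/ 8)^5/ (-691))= 194279546994/ 8653167985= 22.45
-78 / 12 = -13 / 2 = -6.50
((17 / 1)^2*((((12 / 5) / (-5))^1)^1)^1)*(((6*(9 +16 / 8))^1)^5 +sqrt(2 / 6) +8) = -173723576132.57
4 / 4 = 1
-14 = -14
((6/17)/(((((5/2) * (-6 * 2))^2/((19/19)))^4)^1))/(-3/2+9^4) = 1/12193782525000000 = 0.00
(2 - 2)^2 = 0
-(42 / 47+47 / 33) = -2.32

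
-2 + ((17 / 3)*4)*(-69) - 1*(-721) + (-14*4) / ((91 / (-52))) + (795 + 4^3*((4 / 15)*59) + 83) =16079 / 15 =1071.93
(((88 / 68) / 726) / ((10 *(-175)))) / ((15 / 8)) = -4 / 7363125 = -0.00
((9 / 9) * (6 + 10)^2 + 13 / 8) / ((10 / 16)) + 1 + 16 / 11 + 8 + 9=23741 / 55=431.65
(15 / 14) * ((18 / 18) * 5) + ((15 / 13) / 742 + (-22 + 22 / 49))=-546669 / 33761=-16.19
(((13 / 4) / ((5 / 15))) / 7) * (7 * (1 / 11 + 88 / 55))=3627 / 220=16.49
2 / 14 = 1 / 7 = 0.14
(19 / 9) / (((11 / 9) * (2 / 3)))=57 / 22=2.59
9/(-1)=-9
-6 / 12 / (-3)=1 / 6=0.17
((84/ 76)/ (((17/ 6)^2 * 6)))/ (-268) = -63/ 735794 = -0.00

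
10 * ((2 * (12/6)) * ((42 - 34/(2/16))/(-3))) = 3066.67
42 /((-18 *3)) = -7 /9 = -0.78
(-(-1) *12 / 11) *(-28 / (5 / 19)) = -6384 / 55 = -116.07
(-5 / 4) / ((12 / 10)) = -25 / 24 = -1.04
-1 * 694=-694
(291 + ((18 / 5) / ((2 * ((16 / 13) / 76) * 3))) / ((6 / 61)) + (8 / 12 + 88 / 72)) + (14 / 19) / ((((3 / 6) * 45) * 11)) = 5597579 / 8360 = 669.57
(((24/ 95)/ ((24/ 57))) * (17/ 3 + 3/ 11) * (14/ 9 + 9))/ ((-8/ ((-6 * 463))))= 431053/ 33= 13062.21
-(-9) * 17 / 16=153 / 16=9.56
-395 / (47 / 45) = -17775 / 47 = -378.19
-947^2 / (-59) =896809 / 59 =15200.15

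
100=100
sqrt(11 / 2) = sqrt(22) / 2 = 2.35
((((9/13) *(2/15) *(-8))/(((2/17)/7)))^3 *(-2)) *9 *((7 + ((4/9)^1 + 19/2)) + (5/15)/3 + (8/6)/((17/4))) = 1456662541824/54925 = 26520938.40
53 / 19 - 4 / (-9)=553 / 171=3.23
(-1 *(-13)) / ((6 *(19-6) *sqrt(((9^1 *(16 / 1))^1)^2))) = 1 / 864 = 0.00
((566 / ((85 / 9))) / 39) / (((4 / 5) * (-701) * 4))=-849 / 1239368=-0.00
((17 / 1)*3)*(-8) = -408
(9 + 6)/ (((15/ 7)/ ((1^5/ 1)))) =7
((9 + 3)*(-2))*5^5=-75000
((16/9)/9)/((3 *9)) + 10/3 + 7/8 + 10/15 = 85421/17496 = 4.88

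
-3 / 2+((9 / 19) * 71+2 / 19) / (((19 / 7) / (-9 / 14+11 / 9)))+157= 162.70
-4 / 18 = -0.22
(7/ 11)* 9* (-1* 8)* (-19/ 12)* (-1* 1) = -798/ 11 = -72.55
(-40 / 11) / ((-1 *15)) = 8 / 33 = 0.24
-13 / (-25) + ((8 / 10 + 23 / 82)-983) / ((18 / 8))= -4021073 / 9225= -435.89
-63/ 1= -63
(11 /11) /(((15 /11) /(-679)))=-7469 /15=-497.93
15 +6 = 21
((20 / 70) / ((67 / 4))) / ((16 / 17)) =17 / 938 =0.02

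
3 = 3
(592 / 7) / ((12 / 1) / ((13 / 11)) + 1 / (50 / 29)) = 384800 / 48839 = 7.88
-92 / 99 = -0.93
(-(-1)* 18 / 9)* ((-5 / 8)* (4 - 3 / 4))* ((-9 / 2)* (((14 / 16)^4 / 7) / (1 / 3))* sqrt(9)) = 1805895 / 131072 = 13.78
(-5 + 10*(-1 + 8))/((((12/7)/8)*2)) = 455/3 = 151.67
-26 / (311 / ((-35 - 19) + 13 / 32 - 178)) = 96343 / 4976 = 19.36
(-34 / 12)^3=-4913 / 216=-22.75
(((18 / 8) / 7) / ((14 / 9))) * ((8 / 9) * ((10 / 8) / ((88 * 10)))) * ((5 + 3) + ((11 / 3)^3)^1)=221 / 14784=0.01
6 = 6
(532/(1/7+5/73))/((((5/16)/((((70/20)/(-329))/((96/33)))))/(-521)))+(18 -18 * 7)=386754913/25380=15238.57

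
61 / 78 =0.78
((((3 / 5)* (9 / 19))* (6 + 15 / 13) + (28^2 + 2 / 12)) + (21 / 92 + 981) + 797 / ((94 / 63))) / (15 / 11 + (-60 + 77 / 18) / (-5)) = 1216789253691 / 6612695362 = 184.01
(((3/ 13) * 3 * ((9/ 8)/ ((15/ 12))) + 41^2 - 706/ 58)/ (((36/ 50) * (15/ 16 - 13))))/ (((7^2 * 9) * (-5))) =8391772/ 96262803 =0.09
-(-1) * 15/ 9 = 5/ 3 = 1.67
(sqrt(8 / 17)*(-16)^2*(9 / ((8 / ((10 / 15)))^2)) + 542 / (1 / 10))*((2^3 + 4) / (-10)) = -6504 - 192*sqrt(34) / 85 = -6517.17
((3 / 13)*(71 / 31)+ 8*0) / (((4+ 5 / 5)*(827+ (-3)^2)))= 213 / 1684540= 0.00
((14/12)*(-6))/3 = -7/3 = -2.33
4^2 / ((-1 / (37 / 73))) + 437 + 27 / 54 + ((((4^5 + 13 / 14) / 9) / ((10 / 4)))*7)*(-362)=-251850751 / 2190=-115000.34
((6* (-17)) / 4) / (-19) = 51 / 38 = 1.34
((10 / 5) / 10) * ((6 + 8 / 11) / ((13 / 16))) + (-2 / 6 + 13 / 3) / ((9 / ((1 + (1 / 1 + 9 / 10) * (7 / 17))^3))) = 732848729 / 175639750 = 4.17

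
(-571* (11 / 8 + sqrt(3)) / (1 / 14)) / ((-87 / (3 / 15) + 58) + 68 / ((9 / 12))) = 131901 / 3436 + 23982* sqrt(3) / 859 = 86.74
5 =5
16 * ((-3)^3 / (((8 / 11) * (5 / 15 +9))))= -891 / 14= -63.64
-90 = -90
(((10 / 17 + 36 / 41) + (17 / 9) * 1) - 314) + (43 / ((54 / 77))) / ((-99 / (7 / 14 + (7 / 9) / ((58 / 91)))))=-27558824303 / 88411662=-311.71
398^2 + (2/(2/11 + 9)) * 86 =16000696/101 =158422.73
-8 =-8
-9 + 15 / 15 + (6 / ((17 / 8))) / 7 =-904 / 119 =-7.60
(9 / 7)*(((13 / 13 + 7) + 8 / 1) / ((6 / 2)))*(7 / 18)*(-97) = -776 / 3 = -258.67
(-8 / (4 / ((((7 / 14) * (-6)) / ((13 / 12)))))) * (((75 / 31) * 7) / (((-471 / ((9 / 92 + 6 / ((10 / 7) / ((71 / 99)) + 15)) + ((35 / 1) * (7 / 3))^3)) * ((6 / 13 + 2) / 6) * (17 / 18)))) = -38700243637965 / 138243524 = -279942.54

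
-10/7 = -1.43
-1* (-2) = 2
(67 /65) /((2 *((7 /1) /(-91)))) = -67 /10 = -6.70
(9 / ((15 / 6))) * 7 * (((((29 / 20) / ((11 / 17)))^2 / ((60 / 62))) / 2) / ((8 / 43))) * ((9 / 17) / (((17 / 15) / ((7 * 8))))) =4449459357 / 484000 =9193.10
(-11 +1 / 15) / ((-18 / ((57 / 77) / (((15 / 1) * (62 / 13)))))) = 10127 / 1611225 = 0.01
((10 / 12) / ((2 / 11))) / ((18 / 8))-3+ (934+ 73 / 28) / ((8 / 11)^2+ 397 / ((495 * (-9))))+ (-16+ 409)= 41087093515 / 16294068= 2521.60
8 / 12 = 2 / 3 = 0.67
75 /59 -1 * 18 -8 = -24.73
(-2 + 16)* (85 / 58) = 595 / 29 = 20.52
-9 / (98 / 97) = -873 / 98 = -8.91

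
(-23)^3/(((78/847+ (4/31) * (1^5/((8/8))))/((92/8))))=-7347785137/11612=-632775.16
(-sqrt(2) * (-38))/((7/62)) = 2356 * sqrt(2)/7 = 475.98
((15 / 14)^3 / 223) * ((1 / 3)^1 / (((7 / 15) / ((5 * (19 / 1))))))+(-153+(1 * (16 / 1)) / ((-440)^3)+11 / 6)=-1289542858125769 / 8551776156000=-150.79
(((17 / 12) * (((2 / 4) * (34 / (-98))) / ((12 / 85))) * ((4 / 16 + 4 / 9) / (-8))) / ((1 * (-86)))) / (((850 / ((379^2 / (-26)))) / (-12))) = -207561245 / 1514612736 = -0.14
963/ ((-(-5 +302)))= -107/ 33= -3.24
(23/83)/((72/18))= 23/332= 0.07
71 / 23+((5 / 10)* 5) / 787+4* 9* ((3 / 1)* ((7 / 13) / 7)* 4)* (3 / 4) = 13183745 / 470626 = 28.01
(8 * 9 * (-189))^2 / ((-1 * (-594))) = 3429216 / 11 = 311746.91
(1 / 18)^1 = 1 / 18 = 0.06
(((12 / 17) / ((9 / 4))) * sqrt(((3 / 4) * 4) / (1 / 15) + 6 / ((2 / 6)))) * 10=160 * sqrt(7) / 17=24.90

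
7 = 7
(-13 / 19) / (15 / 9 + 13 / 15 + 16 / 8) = -195 / 1292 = -0.15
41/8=5.12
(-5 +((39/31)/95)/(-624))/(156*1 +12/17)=-0.03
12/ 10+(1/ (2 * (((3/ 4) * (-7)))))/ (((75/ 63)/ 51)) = -72/ 25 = -2.88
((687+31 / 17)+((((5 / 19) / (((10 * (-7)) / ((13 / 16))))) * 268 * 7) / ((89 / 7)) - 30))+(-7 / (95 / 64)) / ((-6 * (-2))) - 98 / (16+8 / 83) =375548112569 / 576089880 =651.89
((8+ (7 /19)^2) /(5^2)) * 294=863478 /9025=95.68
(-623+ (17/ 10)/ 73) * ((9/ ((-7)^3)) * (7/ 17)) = 4092957/ 608090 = 6.73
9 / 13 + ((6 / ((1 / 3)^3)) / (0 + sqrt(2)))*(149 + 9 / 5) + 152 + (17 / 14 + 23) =32197 / 182 + 61074*sqrt(2) / 5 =17451.24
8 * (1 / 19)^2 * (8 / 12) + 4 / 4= 1.01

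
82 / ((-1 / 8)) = -656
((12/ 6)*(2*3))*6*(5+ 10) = 1080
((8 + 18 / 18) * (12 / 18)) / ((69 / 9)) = 18 / 23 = 0.78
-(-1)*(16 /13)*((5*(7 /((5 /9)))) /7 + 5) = 224 /13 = 17.23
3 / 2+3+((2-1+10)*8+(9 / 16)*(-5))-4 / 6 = 4273 / 48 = 89.02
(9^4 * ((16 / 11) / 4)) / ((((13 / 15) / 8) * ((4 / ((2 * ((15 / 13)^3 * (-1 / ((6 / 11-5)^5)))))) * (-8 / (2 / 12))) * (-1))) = 1621005766875 / 8067775586689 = 0.20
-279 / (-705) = 93 / 235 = 0.40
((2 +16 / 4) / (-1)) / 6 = -1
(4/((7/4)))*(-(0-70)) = 160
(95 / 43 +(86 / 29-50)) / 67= -55897 / 83549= -0.67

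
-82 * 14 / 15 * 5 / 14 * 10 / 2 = -410 / 3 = -136.67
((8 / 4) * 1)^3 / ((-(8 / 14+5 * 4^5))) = -14 / 8961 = -0.00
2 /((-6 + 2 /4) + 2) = -4 /7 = -0.57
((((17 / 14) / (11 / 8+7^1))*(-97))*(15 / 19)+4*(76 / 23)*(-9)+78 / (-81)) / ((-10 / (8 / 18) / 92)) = 1160070256 / 2165373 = 535.74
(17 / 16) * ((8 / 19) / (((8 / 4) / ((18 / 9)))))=17 / 38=0.45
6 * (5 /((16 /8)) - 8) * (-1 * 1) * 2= 66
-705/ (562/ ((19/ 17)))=-1.40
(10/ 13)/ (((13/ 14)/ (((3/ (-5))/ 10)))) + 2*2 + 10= 11788/ 845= 13.95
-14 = -14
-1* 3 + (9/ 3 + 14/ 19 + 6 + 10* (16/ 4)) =46.74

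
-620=-620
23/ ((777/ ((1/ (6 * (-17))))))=-0.00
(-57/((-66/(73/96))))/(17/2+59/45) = 0.07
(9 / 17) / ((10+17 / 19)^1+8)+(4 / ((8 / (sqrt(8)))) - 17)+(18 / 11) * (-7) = -1908358 / 67133+sqrt(2) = -27.01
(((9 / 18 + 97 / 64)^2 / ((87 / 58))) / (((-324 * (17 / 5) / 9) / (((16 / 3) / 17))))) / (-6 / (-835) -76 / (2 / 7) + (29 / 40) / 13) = 0.00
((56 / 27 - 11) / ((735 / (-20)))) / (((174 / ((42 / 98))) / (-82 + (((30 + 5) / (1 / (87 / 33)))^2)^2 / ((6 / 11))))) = 255788457881293 / 3217188051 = 79506.84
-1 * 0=0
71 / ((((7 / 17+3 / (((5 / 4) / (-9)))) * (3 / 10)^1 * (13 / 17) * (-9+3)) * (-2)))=-512975 / 421434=-1.22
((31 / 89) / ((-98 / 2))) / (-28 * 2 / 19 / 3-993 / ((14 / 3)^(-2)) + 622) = 589 / 1740396602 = 0.00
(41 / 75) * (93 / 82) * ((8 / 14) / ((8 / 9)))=0.40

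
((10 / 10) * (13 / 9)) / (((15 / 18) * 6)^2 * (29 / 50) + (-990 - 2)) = -26 / 17595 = -0.00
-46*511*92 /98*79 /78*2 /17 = -12202972 /4641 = -2629.38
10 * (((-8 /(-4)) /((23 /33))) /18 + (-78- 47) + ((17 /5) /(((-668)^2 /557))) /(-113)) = -2171732701201 /1739604264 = -1248.41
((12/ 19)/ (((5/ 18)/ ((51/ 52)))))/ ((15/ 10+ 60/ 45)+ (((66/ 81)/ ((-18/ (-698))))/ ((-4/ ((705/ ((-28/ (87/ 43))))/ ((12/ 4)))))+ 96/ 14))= 537162192/ 34645322855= 0.02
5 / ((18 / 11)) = 55 / 18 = 3.06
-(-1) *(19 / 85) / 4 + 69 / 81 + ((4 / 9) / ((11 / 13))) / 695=2550353 / 2807244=0.91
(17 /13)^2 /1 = 1.71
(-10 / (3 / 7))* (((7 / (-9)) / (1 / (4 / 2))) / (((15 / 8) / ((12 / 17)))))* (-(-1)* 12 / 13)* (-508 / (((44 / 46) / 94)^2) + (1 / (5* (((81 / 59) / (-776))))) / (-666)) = -2008539527238508544 / 32457824685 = -61881519.99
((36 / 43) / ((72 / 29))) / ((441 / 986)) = 14297 / 18963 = 0.75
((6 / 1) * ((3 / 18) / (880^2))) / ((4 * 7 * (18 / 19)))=19 / 390297600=0.00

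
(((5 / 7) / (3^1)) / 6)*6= 5 / 21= 0.24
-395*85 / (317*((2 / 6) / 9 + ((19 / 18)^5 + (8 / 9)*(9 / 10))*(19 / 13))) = -4123745964000 / 121533213961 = -33.93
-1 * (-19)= 19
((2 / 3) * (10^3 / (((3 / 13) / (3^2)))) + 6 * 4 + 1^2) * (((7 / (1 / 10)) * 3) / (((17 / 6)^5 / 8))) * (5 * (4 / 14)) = 485688960000 / 1419857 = 342068.93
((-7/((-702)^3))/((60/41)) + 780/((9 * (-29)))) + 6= 1812769666243/601950229920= 3.01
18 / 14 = 9 / 7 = 1.29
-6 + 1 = -5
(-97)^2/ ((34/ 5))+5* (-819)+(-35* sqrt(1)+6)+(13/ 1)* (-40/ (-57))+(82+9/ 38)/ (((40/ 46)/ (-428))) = -41868721/ 969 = -43208.17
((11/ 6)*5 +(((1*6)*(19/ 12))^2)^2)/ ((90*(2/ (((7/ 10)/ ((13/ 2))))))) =2739821/ 561600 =4.88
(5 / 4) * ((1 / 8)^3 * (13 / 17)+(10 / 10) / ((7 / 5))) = 218055 / 243712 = 0.89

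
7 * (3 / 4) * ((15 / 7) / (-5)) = -9 / 4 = -2.25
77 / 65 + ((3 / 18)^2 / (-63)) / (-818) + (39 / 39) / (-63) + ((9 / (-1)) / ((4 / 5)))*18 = -24278447707 / 120589560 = -201.33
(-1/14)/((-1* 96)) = 1/1344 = 0.00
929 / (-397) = -929 / 397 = -2.34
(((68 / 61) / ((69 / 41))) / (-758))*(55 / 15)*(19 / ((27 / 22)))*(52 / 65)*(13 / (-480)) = 20831239 / 19381813650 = 0.00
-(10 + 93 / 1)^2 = -10609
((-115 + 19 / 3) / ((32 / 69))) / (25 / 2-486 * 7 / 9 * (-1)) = -0.60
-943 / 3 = -314.33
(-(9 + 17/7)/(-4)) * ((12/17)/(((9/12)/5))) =1600/119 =13.45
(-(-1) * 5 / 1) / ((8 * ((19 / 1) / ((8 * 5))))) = 25 / 19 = 1.32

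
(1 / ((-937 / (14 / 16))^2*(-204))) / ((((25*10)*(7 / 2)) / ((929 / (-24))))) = 0.00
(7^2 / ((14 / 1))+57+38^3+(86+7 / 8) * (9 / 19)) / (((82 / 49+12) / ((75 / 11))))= 27412.23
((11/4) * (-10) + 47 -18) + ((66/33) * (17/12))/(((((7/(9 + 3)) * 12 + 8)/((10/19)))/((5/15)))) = 1573/1026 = 1.53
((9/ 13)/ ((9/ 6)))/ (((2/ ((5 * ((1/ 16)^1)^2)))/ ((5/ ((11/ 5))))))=375/ 36608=0.01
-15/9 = -5/3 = -1.67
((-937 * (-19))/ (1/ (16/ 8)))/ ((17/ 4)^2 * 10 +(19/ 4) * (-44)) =-284848/ 227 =-1254.84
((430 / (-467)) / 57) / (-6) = 215 / 79857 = 0.00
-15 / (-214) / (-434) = -15 / 92876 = -0.00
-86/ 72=-43/ 36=-1.19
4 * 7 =28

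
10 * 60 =600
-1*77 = -77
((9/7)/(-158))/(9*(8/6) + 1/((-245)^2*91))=-7022925/10356473558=-0.00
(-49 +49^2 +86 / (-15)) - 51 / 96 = 1125953 / 480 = 2345.74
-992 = -992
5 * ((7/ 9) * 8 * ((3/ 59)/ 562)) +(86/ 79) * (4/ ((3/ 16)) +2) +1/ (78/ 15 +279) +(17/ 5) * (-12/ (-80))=14470663875533/ 558342588300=25.92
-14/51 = -0.27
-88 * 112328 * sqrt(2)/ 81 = -9884864 * sqrt(2)/ 81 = -172584.06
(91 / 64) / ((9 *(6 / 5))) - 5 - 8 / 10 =-97949 / 17280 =-5.67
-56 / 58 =-28 / 29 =-0.97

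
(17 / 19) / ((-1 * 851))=-17 / 16169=-0.00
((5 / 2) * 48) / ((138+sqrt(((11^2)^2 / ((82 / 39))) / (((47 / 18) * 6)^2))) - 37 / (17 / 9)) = 7513604240 / 7399157777 - 543320 * sqrt(3198) / 672650707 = 0.97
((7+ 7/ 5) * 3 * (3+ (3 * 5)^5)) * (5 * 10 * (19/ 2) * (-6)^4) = 11780322039360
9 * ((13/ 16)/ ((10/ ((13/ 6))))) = 507/ 320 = 1.58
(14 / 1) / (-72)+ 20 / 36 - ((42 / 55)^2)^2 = 6937069 / 329422500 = 0.02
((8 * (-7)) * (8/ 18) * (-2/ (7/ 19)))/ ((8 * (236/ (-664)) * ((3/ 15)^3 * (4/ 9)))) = -13364.41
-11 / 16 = -0.69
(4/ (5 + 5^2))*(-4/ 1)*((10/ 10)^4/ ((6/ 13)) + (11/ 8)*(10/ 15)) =-1.64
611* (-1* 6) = -3666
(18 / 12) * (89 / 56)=267 / 112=2.38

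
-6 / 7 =-0.86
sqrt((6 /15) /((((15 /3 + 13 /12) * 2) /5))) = 2 * sqrt(219) /73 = 0.41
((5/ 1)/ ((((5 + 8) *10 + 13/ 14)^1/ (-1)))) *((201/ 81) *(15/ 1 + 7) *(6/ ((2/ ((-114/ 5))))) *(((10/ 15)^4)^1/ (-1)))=-12546688/ 445419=-28.17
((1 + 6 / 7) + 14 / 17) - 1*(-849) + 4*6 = 104206 / 119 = 875.68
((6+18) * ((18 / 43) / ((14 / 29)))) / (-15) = -2088 / 1505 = -1.39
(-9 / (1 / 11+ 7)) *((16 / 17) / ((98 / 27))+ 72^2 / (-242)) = 3199500 / 119119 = 26.86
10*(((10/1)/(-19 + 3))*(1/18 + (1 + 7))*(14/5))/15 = -1015/108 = -9.40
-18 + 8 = -10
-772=-772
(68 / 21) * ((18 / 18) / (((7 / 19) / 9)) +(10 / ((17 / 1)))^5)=973982188 / 12277587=79.33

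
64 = 64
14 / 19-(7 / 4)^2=-2.33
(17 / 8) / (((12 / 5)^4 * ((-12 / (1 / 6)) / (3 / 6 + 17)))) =-371875 / 23887872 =-0.02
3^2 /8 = 9 /8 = 1.12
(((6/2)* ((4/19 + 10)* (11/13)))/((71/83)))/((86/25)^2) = 166051875/64851826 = 2.56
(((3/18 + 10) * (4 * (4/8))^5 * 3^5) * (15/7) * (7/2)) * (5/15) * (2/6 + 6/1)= 1251720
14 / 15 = 0.93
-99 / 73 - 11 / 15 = -2288 / 1095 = -2.09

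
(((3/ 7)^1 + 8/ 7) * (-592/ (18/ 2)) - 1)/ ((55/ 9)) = -1315/ 77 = -17.08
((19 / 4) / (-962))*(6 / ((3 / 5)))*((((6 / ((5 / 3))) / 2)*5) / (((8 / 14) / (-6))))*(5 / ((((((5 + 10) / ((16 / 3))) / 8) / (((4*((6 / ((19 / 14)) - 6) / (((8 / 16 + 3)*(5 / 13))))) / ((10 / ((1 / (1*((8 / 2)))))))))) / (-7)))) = 2016 / 37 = 54.49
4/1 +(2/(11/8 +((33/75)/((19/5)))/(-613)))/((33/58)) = 138587684/21136401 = 6.56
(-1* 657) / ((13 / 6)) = -3942 / 13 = -303.23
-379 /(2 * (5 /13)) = -4927 /10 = -492.70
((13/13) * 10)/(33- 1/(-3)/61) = 183/604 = 0.30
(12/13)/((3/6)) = 24/13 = 1.85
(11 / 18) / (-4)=-11 / 72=-0.15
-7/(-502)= 7/502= 0.01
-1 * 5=-5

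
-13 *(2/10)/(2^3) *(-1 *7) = 91/40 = 2.28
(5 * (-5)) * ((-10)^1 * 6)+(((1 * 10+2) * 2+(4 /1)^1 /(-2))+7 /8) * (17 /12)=1532.41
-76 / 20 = -19 / 5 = -3.80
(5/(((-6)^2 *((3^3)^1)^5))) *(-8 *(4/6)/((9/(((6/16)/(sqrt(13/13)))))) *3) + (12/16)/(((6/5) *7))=1937102305/21695547384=0.09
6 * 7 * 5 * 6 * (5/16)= 1575/4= 393.75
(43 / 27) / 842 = 43 / 22734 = 0.00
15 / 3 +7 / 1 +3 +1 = 16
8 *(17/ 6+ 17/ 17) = 92/ 3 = 30.67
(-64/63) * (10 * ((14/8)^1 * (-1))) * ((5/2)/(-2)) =-200/9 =-22.22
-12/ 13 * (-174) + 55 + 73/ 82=230795/ 1066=216.51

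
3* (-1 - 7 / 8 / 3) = -31 / 8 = -3.88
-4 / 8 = -1 / 2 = -0.50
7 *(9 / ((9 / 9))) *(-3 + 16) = 819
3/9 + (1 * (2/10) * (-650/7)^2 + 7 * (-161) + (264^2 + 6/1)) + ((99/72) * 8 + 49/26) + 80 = 269040929/3822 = 70392.71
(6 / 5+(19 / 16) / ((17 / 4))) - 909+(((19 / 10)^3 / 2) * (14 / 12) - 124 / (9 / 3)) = -64249993 / 68000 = -944.85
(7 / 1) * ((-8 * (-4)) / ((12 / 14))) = 784 / 3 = 261.33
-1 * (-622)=622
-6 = -6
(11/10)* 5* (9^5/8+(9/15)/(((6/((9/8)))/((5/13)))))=16888113/416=40596.43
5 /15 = 1 /3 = 0.33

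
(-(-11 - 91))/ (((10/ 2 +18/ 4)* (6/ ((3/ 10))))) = 0.54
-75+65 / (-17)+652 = 9744 / 17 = 573.18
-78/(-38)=39/19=2.05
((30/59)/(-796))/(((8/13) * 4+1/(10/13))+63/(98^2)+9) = -222950/4456331773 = -0.00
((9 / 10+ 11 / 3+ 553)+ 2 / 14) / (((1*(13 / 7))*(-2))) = -117119 / 780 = -150.15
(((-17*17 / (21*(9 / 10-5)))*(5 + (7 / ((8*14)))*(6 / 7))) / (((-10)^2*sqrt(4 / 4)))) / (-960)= -81787 / 462873600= -0.00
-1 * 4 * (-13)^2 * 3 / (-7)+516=5640 / 7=805.71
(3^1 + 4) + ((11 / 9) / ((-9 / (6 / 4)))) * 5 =323 / 54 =5.98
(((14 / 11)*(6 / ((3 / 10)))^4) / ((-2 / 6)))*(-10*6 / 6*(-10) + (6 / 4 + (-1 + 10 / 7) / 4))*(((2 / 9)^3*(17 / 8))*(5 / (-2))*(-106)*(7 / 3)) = -895045018.08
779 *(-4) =-3116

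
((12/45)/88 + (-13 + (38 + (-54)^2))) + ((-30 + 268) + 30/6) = 1050721/330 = 3184.00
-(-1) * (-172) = -172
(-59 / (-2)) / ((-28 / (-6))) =177 / 28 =6.32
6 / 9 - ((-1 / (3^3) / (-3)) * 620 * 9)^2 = -384346 / 81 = -4745.01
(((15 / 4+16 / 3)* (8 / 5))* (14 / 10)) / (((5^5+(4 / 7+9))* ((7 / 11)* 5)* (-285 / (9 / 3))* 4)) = -0.00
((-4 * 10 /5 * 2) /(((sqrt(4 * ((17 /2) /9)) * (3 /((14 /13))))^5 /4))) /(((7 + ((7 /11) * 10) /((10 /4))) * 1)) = -0.00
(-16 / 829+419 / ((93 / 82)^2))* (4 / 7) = 9341798960 / 50190147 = 186.13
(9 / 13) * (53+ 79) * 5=5940 / 13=456.92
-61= -61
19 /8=2.38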